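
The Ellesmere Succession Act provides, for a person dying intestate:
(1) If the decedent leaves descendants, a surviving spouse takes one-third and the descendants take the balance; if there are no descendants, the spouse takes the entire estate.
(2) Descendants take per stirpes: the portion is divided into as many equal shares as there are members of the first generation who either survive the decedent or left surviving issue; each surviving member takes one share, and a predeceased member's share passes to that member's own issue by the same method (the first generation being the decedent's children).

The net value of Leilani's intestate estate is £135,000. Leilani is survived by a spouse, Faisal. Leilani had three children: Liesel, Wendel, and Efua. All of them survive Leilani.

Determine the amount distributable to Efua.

Faisal takes one-third of £135,000 = £45,000. The remaining £90,000 passes to the descendants.
The descendants' portion (£90,000) is divided into 3 shares of £30,000: Liesel, Wendel, and Efua each take £30,000.

Efua receives £30,000.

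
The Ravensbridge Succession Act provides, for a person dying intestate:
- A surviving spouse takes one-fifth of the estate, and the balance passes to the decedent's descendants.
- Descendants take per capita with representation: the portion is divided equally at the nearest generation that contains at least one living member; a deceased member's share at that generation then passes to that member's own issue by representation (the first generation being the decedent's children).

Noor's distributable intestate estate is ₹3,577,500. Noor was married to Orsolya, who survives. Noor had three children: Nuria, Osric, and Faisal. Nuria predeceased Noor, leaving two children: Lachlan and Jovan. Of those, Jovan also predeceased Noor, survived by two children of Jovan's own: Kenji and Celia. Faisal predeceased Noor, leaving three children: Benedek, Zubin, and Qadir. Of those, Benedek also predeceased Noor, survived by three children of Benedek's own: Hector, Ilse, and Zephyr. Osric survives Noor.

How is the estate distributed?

Orsolya takes one-fifth of ₹3,577,500 = ₹715,500. The remaining ₹2,862,000 passes to the descendants.
The descendants' portion (₹2,862,000) is divided into 3 shares of ₹954,000: Osric takes ₹954,000; Nuria's ₹954,000 share passes to Nuria's issue; Faisal's ₹954,000 share passes to Faisal's issue.
Nuria's share (₹954,000) is divided into 2 shares of ₹477,000: Lachlan takes ₹477,000; Jovan's ₹477,000 share passes to Jovan's issue.
Jovan's share (₹477,000) is divided into 2 shares of ₹238,500: Kenji and Celia each take ₹238,500.
Faisal's share (₹954,000) is divided into 3 shares of ₹318,000: Zubin and Qadir each take ₹318,000; Benedek's ₹318,000 share passes to Benedek's issue.
Benedek's share (₹318,000) is divided into 3 shares of ₹106,000: Hector, Ilse, and Zephyr each take ₹106,000.

Orsolya: ₹715,500; Lachlan: ₹477,000; Kenji: ₹238,500; Celia: ₹238,500; Osric: ₹954,000; Hector: ₹106,000; Ilse: ₹106,000; Zephyr: ₹106,000; Zubin: ₹318,000; Qadir: ₹318,000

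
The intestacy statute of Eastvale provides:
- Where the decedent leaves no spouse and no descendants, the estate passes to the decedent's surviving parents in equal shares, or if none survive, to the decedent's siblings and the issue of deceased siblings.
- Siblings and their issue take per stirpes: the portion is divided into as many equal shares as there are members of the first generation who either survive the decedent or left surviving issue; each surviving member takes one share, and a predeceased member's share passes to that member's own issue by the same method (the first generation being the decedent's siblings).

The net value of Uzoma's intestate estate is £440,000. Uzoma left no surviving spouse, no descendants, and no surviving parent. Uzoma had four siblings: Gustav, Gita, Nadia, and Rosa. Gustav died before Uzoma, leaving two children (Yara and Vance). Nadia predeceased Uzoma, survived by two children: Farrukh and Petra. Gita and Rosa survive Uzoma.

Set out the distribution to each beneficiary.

The entire £440,000 passes to the siblings and their issue.
That amount (£440,000) is divided into 4 shares of £110,000: Gita and Rosa each take £110,000; Gustav's £110,000 share passes to Gustav's issue; Nadia's £110,000 share passes to Nadia's issue.
Gustav's share (£110,000) is divided into 2 shares of £55,000: Yara and Vance each take £55,000.
Nadia's share (£110,000) is divided into 2 shares of £55,000: Farrukh and Petra each take £55,000.

Yara: £55,000; Vance: £55,000; Gita: £110,000; Farrukh: £55,000; Petra: £55,000; Rosa: £110,000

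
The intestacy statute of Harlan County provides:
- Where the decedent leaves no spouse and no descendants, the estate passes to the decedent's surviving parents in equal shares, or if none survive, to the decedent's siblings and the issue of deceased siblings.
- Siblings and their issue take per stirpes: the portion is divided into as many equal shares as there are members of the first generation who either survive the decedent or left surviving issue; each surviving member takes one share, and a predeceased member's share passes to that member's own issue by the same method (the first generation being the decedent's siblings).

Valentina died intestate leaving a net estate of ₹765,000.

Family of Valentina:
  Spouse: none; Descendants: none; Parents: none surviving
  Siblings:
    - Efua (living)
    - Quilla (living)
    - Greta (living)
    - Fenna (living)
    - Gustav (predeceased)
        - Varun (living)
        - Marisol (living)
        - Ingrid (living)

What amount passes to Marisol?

Marisol receives ₹51,000.

The entire ₹765,000 passes to the siblings and their issue.
That amount (₹765,000) is divided into 5 shares of ₹153,000: Efua, Quilla, Greta, and Fenna each take ₹153,000; Gustav's ₹153,000 share passes to Gustav's issue.
Gustav's share (₹153,000) is divided into 3 shares of ₹51,000: Varun, Marisol, and Ingrid each take ₹51,000.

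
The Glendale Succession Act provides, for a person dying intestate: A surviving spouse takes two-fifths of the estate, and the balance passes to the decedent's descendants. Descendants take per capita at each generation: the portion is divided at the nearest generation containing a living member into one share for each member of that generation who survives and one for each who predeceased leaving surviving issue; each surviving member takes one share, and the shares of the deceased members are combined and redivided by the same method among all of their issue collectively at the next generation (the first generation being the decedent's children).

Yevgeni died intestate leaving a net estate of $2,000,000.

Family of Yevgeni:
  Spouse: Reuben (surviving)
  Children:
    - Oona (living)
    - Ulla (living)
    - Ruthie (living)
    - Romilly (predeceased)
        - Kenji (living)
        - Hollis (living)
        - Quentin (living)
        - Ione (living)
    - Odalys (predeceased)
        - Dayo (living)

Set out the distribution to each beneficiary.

Reuben: $800,000; Oona: $240,000; Ulla: $240,000; Ruthie: $240,000; Kenji: $96,000; Hollis: $96,000; Quentin: $96,000; Ione: $96,000; Dayo: $96,000

Reuben takes two-fifths of $2,000,000 = $800,000. The remaining $1,200,000 passes to the descendants.
The descendants' portion ($1,200,000) is divided at the children's generation into 5 shares of $240,000. Oona, Ulla, and Ruthie each take $240,000. The 2 shares of the deceased (Romilly and Odalys) are combined into a pool of $480,000.
That pool ($480,000) is divided at the grandchildren's generation equally among Kenji, Hollis, Quentin, Ione, and Dayo: $96,000 each.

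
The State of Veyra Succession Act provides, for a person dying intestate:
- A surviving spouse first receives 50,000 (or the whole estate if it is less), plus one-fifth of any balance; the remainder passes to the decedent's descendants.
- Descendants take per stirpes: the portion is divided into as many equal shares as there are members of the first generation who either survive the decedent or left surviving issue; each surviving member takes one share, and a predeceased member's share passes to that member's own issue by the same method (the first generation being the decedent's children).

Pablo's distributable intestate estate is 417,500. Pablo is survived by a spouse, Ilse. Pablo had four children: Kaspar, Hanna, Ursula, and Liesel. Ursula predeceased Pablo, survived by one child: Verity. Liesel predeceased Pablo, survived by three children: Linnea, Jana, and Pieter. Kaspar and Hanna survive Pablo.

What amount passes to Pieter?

Ilse first takes 50,000, leaving a balance of 367,500. Ilse then takes one-fifth of the balance (73,500), for a total of 123,500. The remaining 294,000 passes to the descendants.
The descendants' portion (294,000) is divided into 4 shares of 73,500: Kaspar and Hanna each take 73,500; Ursula's 73,500 share passes to Ursula's issue; Liesel's 73,500 share passes to Liesel's issue.
Ursula's share (73,500) passes entirely to Verity.
Liesel's share (73,500) is divided into 3 shares of 24,500: Linnea, Jana, and Pieter each take 24,500.

Pieter receives 24,500.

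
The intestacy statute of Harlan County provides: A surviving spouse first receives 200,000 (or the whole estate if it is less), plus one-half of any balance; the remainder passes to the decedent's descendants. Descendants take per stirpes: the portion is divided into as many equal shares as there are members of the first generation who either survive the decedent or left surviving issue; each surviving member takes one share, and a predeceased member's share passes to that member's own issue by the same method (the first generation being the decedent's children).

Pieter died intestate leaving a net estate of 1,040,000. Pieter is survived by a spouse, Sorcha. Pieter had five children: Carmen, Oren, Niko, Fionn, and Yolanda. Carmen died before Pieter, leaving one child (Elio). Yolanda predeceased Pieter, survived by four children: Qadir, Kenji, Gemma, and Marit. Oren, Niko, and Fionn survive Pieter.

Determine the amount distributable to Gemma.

Gemma receives 21,000.

Sorcha first takes 200,000, leaving a balance of 840,000. Sorcha then takes one-half of the balance (420,000), for a total of 620,000. The remaining 420,000 passes to the descendants.
The descendants' portion (420,000) is divided into 5 shares of 84,000: Oren, Niko, and Fionn each take 84,000; Carmen's 84,000 share passes to Carmen's issue; Yolanda's 84,000 share passes to Yolanda's issue.
Carmen's share (84,000) passes entirely to Elio.
Yolanda's share (84,000) is divided into 4 shares of 21,000: Qadir, Kenji, Gemma, and Marit each take 21,000.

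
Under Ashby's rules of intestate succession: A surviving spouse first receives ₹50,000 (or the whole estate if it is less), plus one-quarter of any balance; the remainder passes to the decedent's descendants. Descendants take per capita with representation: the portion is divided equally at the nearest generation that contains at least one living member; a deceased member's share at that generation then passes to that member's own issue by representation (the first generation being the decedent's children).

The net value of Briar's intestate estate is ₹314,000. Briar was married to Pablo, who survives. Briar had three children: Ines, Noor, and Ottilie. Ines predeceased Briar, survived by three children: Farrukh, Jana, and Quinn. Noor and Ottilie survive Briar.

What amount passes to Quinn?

Pablo first takes ₹50,000, leaving a balance of ₹264,000. Pablo then takes one-quarter of the balance (₹66,000), for a total of ₹116,000. The remaining ₹198,000 passes to the descendants.
The descendants' portion (₹198,000) is divided into 3 shares of ₹66,000: Noor and Ottilie each take ₹66,000; Ines's ₹66,000 share passes to Ines's issue.
Ines's share (₹66,000) is divided into 3 shares of ₹22,000: Farrukh, Jana, and Quinn each take ₹22,000.

Quinn receives ₹22,000.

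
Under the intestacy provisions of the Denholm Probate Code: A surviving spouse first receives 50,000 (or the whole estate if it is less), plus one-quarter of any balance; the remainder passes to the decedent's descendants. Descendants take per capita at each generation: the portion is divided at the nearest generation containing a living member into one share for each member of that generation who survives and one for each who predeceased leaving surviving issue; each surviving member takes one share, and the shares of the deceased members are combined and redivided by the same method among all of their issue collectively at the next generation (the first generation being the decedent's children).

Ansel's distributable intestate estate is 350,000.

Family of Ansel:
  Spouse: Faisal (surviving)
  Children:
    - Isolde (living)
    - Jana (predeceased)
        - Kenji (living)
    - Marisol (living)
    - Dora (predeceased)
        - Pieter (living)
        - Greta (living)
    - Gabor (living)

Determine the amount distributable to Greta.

Faisal first takes 50,000, leaving a balance of 300,000. Faisal then takes one-quarter of the balance (75,000), for a total of 125,000. The remaining 225,000 passes to the descendants.
The descendants' portion (225,000) is divided at the children's generation into 5 shares of 45,000. Isolde, Marisol, and Gabor each take 45,000. The 2 shares of the deceased (Jana and Dora) are combined into a pool of 90,000.
That pool (90,000) is divided at the grandchildren's generation equally among Kenji, Pieter, and Greta: 30,000 each.

Greta receives 30,000.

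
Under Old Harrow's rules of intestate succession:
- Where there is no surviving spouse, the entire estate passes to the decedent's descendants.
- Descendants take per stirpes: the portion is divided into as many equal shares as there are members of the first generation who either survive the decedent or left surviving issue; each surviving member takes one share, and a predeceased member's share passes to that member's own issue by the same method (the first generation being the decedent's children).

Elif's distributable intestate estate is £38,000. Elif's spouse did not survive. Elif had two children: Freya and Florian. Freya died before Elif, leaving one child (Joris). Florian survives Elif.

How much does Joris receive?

The entire £38,000 passes to the descendants.
That amount (£38,000) is divided into 2 shares of £19,000: Florian takes £19,000; Freya's £19,000 share passes to Freya's issue.
Freya's share (£19,000) passes entirely to Joris.

Joris receives £19,000.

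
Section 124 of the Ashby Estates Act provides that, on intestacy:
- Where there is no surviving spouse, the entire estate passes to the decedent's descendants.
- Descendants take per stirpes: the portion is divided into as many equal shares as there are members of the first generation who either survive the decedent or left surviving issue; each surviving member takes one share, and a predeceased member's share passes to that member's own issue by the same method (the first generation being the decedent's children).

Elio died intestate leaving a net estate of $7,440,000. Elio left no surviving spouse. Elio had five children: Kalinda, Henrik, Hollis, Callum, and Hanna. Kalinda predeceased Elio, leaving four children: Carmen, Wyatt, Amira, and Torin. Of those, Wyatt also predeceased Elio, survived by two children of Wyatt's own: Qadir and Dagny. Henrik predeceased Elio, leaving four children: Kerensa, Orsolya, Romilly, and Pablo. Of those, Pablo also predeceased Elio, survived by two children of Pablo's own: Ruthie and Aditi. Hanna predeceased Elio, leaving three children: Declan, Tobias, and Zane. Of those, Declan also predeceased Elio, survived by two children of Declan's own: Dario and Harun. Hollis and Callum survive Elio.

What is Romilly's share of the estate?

The entire $7,440,000 passes to the descendants.
That amount ($7,440,000) is divided into 5 shares of $1,488,000: Hollis and Callum each take $1,488,000; Kalinda's $1,488,000 share passes to Kalinda's issue; Henrik's $1,488,000 share passes to Henrik's issue; Hanna's $1,488,000 share passes to Hanna's issue.
Kalinda's share ($1,488,000) is divided into 4 shares of $372,000: Carmen, Amira, and Torin each take $372,000; Wyatt's $372,000 share passes to Wyatt's issue.
Wyatt's share ($372,000) is divided into 2 shares of $186,000: Qadir and Dagny each take $186,000.
Henrik's share ($1,488,000) is divided into 4 shares of $372,000: Kerensa, Orsolya, and Romilly each take $372,000; Pablo's $372,000 share passes to Pablo's issue.
Pablo's share ($372,000) is divided into 2 shares of $186,000: Ruthie and Aditi each take $186,000.
Hanna's share ($1,488,000) is divided into 3 shares of $496,000: Tobias and Zane each take $496,000; Declan's $496,000 share passes to Declan's issue.
Declan's share ($496,000) is divided into 2 shares of $248,000: Dario and Harun each take $248,000.

Romilly receives $372,000.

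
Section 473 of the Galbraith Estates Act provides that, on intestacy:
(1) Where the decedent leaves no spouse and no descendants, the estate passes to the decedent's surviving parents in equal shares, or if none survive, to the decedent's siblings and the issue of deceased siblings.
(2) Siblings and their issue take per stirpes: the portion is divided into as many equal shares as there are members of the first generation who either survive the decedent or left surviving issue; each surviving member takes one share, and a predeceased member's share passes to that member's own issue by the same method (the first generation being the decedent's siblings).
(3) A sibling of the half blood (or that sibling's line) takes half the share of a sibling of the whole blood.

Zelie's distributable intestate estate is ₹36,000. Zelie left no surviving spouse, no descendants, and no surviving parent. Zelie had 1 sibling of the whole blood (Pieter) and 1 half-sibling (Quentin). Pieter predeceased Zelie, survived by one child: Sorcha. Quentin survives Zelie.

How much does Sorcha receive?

The entire ₹36,000 passes to the siblings and their issue.
Counting each half-blood sibling's line as half a unit, there are 3/2 units in ₹36,000, so one unit is ₹24,000. Whole-blood lines (Pieter) take ₹24,000 each; half-blood lines (Quentin) take ₹12,000 each.
Pieter's share (₹24,000) passes entirely to Sorcha.

Sorcha receives ₹24,000.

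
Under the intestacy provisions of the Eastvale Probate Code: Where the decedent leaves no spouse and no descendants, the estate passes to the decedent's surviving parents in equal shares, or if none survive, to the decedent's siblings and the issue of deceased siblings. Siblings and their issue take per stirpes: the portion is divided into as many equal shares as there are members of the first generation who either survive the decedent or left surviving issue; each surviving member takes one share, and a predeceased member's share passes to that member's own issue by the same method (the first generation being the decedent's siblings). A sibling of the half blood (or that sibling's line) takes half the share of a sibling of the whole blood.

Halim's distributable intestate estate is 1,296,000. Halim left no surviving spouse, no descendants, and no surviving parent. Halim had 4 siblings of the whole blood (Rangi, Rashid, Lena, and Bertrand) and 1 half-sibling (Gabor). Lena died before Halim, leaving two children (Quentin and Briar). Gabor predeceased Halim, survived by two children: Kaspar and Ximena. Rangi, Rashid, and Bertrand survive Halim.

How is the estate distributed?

Rangi: 288,000; Rashid: 288,000; Quentin: 144,000; Briar: 144,000; Kaspar: 72,000; Ximena: 72,000; Bertrand: 288,000

The entire 1,296,000 passes to the siblings and their issue.
Counting each half-blood sibling's line as half a unit, there are 9/2 units in 1,296,000, so one unit is 288,000. Whole-blood lines (Rangi, Rashid, Lena, and Bertrand) take 288,000 each; half-blood lines (Gabor) take 144,000 each.
Lena's share (288,000) is divided into 2 shares of 144,000: Quentin and Briar each take 144,000.
Gabor's share (144,000) is divided into 2 shares of 72,000: Kaspar and Ximena each take 72,000.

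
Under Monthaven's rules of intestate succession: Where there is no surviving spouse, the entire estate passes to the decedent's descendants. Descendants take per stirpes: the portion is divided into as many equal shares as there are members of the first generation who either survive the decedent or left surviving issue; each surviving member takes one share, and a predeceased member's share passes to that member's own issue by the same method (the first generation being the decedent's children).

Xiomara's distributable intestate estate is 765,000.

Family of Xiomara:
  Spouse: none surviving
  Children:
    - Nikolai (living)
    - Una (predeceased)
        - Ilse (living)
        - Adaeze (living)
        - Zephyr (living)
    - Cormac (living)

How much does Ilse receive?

Ilse receives 85,000.

The entire 765,000 passes to the descendants.
That amount (765,000) is divided into 3 shares of 255,000: Nikolai and Cormac each take 255,000; Una's 255,000 share passes to Una's issue.
Una's share (255,000) is divided into 3 shares of 85,000: Ilse, Adaeze, and Zephyr each take 85,000.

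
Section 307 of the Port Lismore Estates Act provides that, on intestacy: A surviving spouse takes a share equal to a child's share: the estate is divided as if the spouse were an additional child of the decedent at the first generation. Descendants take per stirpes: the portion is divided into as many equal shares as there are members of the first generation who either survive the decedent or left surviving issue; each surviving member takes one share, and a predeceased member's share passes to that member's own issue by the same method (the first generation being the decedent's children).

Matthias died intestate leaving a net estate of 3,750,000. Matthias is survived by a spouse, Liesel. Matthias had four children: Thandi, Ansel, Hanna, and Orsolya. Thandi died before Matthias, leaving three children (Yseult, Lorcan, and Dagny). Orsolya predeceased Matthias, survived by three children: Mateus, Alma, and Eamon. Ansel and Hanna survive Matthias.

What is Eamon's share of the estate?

The spouse counts as an additional share at the children's level, so there are 5 primary shares of 750,000. Liesel takes one such share (750,000).
The children's combined portion (3,000,000) is divided into 4 shares of 750,000: Ansel and Hanna each take 750,000; Thandi's 750,000 share passes to Thandi's issue; Orsolya's 750,000 share passes to Orsolya's issue.
Thandi's share (750,000) is divided into 3 shares of 250,000: Yseult, Lorcan, and Dagny each take 250,000.
Orsolya's share (750,000) is divided into 3 shares of 250,000: Mateus, Alma, and Eamon each take 250,000.

Eamon receives 250,000.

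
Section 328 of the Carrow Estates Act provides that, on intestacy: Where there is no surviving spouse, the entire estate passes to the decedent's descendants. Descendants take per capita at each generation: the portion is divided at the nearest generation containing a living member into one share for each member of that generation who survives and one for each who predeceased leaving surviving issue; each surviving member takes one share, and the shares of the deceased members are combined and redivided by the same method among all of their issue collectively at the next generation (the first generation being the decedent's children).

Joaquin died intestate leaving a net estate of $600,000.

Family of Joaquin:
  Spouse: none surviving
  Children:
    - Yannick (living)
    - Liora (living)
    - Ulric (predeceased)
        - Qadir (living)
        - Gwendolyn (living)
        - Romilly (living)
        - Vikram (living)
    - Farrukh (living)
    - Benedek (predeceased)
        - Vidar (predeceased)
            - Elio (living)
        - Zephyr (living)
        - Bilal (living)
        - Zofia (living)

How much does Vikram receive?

The entire $600,000 passes to the descendants.
That amount ($600,000) is divided at the children's generation into 5 shares of $120,000. Yannick, Liora, and Farrukh each take $120,000. The 2 shares of the deceased (Ulric and Benedek) are combined into a pool of $240,000.
That pool ($240,000) is divided at the grandchildren's generation into 8 shares of $30,000. Qadir, Gwendolyn, Romilly, Vikram, Zephyr, Bilal, and Zofia each take $30,000. The remaining share for the deceased Vidar ($30,000) is carried to the next generation.
That pool ($30,000) passes entirely to Elio, the sole taker at the great-grandchildren's generation.

Vikram receives $30,000.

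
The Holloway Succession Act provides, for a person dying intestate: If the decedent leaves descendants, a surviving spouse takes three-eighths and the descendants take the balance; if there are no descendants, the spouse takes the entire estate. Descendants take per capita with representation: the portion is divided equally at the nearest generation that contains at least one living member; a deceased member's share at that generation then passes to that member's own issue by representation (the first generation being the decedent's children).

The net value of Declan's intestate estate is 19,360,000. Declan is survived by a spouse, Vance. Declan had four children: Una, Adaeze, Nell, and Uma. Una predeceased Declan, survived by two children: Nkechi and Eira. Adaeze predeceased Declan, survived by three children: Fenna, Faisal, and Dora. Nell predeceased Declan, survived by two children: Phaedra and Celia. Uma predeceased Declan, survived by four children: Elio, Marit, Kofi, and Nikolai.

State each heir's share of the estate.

Vance takes three-eighths of 19,360,000 = 7,260,000. The remaining 12,100,000 passes to the descendants.
No child survives, so the initial division is made at the grandchildren's generation.
The descendants' portion (12,100,000) is divided into 11 shares of 1,100,000: Nkechi, Eira, Fenna, Faisal, Dora, Phaedra, Celia, Elio, Marit, Kofi, and Nikolai each take 1,100,000.

Vance: 7,260,000; Nkechi: 1,100,000; Eira: 1,100,000; Fenna: 1,100,000; Faisal: 1,100,000; Dora: 1,100,000; Phaedra: 1,100,000; Celia: 1,100,000; Elio: 1,100,000; Marit: 1,100,000; Kofi: 1,100,000; Nikolai: 1,100,000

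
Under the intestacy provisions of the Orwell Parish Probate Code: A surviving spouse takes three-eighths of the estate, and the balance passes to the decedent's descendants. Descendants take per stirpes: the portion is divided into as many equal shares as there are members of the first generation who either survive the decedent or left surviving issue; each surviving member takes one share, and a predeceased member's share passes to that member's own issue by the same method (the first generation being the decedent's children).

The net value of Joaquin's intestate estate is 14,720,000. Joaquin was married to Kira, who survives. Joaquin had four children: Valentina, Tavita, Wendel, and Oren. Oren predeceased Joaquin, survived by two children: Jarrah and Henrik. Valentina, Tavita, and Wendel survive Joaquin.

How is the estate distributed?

Kira takes three-eighths of 14,720,000 = 5,520,000. The remaining 9,200,000 passes to the descendants.
The descendants' portion (9,200,000) is divided into 4 shares of 2,300,000: Valentina, Tavita, and Wendel each take 2,300,000; Oren's 2,300,000 share passes to Oren's issue.
Oren's share (2,300,000) is divided into 2 shares of 1,150,000: Jarrah and Henrik each take 1,150,000.

Kira: 5,520,000; Valentina: 2,300,000; Tavita: 2,300,000; Wendel: 2,300,000; Jarrah: 1,150,000; Henrik: 1,150,000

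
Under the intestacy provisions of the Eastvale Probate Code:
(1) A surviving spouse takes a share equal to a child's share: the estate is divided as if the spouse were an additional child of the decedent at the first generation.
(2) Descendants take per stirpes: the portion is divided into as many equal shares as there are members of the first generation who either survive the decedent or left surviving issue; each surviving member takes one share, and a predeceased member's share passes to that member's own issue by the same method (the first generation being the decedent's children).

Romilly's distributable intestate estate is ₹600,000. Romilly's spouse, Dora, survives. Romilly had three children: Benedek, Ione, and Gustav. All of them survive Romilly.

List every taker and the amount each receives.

The spouse counts as an additional share at the children's level, so there are 4 primary shares of ₹150,000. Dora takes one such share (₹150,000).
The children's combined portion (₹450,000) is divided into 3 shares of ₹150,000: Benedek, Ione, and Gustav each take ₹150,000.

Dora: ₹150,000; Benedek: ₹150,000; Ione: ₹150,000; Gustav: ₹150,000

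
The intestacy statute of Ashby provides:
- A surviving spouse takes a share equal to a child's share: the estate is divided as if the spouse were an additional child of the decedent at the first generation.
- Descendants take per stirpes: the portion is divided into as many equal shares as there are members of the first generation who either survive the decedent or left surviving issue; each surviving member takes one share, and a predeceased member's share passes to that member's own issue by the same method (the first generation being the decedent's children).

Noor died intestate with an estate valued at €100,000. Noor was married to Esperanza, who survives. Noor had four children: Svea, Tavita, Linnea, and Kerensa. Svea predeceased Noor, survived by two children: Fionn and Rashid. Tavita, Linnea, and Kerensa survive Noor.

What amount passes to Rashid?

The spouse counts as an additional share at the children's level, so there are 5 primary shares of €20,000. Esperanza takes one such share (€20,000).
The children's combined portion (€80,000) is divided into 4 shares of €20,000: Tavita, Linnea, and Kerensa each take €20,000; Svea's €20,000 share passes to Svea's issue.
Svea's share (€20,000) is divided into 2 shares of €10,000: Fionn and Rashid each take €10,000.

Rashid receives €10,000.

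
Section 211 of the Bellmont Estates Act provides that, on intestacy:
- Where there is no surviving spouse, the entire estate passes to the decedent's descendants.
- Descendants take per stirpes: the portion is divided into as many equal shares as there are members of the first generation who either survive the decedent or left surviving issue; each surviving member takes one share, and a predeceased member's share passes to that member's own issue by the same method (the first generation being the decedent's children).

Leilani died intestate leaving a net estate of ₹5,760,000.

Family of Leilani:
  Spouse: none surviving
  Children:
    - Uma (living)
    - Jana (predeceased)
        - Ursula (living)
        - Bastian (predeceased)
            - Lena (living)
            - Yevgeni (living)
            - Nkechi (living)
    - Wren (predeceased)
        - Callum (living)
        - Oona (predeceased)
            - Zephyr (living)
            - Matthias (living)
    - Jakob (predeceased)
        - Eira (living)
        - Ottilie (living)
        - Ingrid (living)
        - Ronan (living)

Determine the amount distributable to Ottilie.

Ottilie receives ₹360,000.

The entire ₹5,760,000 passes to the descendants.
That amount (₹5,760,000) is divided into 4 shares of ₹1,440,000: Uma takes ₹1,440,000; Jana's ₹1,440,000 share passes to Jana's issue; Wren's ₹1,440,000 share passes to Wren's issue; Jakob's ₹1,440,000 share passes to Jakob's issue.
Jana's share (₹1,440,000) is divided into 2 shares of ₹720,000: Ursula takes ₹720,000; Bastian's ₹720,000 share passes to Bastian's issue.
Bastian's share (₹720,000) is divided into 3 shares of ₹240,000: Lena, Yevgeni, and Nkechi each take ₹240,000.
Wren's share (₹1,440,000) is divided into 2 shares of ₹720,000: Callum takes ₹720,000; Oona's ₹720,000 share passes to Oona's issue.
Oona's share (₹720,000) is divided into 2 shares of ₹360,000: Zephyr and Matthias each take ₹360,000.
Jakob's share (₹1,440,000) is divided into 4 shares of ₹360,000: Eira, Ottilie, Ingrid, and Ronan each take ₹360,000.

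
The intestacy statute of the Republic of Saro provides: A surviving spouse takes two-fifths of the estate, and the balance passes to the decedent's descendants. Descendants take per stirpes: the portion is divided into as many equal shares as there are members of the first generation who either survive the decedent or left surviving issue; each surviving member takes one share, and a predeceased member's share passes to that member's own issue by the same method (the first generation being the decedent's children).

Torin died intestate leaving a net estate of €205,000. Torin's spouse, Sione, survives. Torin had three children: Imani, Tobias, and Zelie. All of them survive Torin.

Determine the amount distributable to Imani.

Imani receives €41,000.

Sione takes two-fifths of €205,000 = €82,000. The remaining €123,000 passes to the descendants.
The descendants' portion (€123,000) is divided into 3 shares of €41,000: Imani, Tobias, and Zelie each take €41,000.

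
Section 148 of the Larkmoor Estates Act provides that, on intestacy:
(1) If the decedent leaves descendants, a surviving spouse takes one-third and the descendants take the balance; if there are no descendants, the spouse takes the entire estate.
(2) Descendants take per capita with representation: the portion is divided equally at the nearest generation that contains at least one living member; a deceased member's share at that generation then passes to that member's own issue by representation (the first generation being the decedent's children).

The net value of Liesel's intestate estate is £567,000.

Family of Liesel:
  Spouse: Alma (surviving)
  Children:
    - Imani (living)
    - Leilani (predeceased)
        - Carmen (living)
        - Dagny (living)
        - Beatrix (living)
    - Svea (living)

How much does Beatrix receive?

Beatrix receives £42,000.

Alma takes one-third of £567,000 = £189,000. The remaining £378,000 passes to the descendants.
The descendants' portion (£378,000) is divided into 3 shares of £126,000: Imani and Svea each take £126,000; Leilani's £126,000 share passes to Leilani's issue.
Leilani's share (£126,000) is divided into 3 shares of £42,000: Carmen, Dagny, and Beatrix each take £42,000.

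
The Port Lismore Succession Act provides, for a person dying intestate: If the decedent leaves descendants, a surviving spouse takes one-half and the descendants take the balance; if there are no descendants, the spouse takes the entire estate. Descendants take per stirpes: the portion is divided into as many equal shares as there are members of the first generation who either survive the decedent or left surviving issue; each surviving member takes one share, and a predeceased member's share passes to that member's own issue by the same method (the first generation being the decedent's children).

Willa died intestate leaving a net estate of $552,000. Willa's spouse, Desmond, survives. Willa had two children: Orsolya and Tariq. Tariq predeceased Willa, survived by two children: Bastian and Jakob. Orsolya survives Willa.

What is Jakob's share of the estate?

Jakob receives $69,000.

Desmond takes one-half of $552,000 = $276,000. The remaining $276,000 passes to the descendants.
The descendants' portion ($276,000) is divided into 2 shares of $138,000: Orsolya takes $138,000; Tariq's $138,000 share passes to Tariq's issue.
Tariq's share ($138,000) is divided into 2 shares of $69,000: Bastian and Jakob each take $69,000.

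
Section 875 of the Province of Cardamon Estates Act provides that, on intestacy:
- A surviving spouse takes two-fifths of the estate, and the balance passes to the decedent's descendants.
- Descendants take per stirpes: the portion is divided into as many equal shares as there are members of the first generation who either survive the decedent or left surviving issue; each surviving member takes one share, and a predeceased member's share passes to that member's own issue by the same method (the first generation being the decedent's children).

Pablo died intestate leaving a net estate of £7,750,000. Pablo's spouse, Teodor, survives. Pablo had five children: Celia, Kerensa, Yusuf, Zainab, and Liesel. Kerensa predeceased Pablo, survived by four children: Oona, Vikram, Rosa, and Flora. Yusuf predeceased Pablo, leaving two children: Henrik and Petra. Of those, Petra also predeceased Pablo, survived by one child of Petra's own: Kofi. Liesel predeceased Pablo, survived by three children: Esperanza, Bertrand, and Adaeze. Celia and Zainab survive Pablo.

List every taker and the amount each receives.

Teodor takes two-fifths of £7,750,000 = £3,100,000. The remaining £4,650,000 passes to the descendants.
The descendants' portion (£4,650,000) is divided into 5 shares of £930,000: Celia and Zainab each take £930,000; Kerensa's £930,000 share passes to Kerensa's issue; Yusuf's £930,000 share passes to Yusuf's issue; Liesel's £930,000 share passes to Liesel's issue.
Kerensa's share (£930,000) is divided into 4 shares of £232,500: Oona, Vikram, Rosa, and Flora each take £232,500.
Yusuf's share (£930,000) is divided into 2 shares of £465,000: Henrik takes £465,000; Petra's £465,000 share passes to Petra's issue.
Petra's share (£465,000) passes entirely to Kofi.
Liesel's share (£930,000) is divided into 3 shares of £310,000: Esperanza, Bertrand, and Adaeze each take £310,000.

Teodor: £3,100,000; Celia: £930,000; Oona: £232,500; Vikram: £232,500; Rosa: £232,500; Flora: £232,500; Henrik: £465,000; Kofi: £465,000; Zainab: £930,000; Esperanza: £310,000; Bertrand: £310,000; Adaeze: £310,000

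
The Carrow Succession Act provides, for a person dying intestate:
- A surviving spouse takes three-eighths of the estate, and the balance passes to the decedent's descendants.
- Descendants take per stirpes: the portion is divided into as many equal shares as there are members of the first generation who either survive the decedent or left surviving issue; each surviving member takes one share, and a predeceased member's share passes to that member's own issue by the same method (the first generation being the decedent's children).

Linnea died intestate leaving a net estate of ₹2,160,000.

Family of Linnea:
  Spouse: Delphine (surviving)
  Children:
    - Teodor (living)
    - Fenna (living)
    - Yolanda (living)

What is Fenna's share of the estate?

Fenna receives ₹450,000.

Delphine takes three-eighths of ₹2,160,000 = ₹810,000. The remaining ₹1,350,000 passes to the descendants.
The descendants' portion (₹1,350,000) is divided into 3 shares of ₹450,000: Teodor, Fenna, and Yolanda each take ₹450,000.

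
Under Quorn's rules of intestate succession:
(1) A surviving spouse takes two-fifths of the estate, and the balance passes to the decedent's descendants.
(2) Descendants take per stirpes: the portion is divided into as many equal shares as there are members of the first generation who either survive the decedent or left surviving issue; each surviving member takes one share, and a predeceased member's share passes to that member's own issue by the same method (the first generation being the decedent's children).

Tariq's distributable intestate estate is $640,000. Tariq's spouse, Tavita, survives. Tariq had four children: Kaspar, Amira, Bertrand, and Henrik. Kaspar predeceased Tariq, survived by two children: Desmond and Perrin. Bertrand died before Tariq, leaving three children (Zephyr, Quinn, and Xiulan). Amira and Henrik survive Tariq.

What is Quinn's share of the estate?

Quinn receives $32,000.

Tavita takes two-fifths of $640,000 = $256,000. The remaining $384,000 passes to the descendants.
The descendants' portion ($384,000) is divided into 4 shares of $96,000: Amira and Henrik each take $96,000; Kaspar's $96,000 share passes to Kaspar's issue; Bertrand's $96,000 share passes to Bertrand's issue.
Kaspar's share ($96,000) is divided into 2 shares of $48,000: Desmond and Perrin each take $48,000.
Bertrand's share ($96,000) is divided into 3 shares of $32,000: Zephyr, Quinn, and Xiulan each take $32,000.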